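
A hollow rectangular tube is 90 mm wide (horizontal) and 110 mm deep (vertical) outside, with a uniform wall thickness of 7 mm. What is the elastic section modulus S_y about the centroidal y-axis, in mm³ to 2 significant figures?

S_y ≈ 7.0 × 10⁴ mm³

Decompose the section into non-overlapping parts with the origin at the bottom-left of its bounding rectangle.
Outer rectangle: 90 × 110, A = 9 900 mm², x = 45 mm, Ī = 6 682 500 mm⁴.
Inner void (subtracted): 76 × 96, A = 7 296 mm², x = 45 mm, Ī = 3 511 808 mm⁴.
By symmetry the centroid is at mid-width, x̄ = 45 mm.
All pieces are centred on the centroidal y-axis, so I = ΣĪ (holes subtracted) = 3 170 692 mm⁴.
Extreme fibre distance c = 45 mm; S = I/c = 70 460 mm³.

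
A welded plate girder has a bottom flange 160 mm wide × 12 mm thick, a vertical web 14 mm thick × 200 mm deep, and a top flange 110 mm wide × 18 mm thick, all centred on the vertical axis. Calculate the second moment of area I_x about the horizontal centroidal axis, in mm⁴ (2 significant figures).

I_x ≈ 5.4 × 10⁷ mm⁴

Break the section into simple shapes (no overlaps), measuring from the bottom-left corner of the bounding box.
Bottom plate: 160 × 12, A = 1 920 mm², y = 6 mm, Ī = 23 040 mm⁴.
Web plate: 14 × 200, A = 2 800 mm², y = 112 mm, Ī = 9 333 333 mm⁴.
Top plate: 110 × 18, A = 1 980 mm², y = 221 mm, Ī = 53 460 mm⁴.
Centroid: ȳ = ΣA·y / ΣA = 113.8 mm.
Transfer each piece to the horizontal centroidal axis using Ī + A·d² with d = y − 113.8:
  bottom plate: d = -107.8 mm → contributes +22 349 883 mm⁴
  web plate: d = -1.836 mm → contributes +9 342 770 mm⁴
  top plate: d = 107.2 mm → contributes +22 792 099 mm⁴
Total I = 54 484 753 mm⁴.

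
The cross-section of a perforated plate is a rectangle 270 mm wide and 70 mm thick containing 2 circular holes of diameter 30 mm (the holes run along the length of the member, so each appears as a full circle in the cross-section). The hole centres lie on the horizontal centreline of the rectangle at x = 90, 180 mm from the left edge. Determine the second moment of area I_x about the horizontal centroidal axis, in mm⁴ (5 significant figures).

Decompose the section into non-overlapping parts with the origin at the bottom-left of its bounding rectangle.
Plate: 270 × 70, A = 18 900 mm², y = 35 mm, Ī = 7 717 500 mm⁴.
Hole 1 (subtracted): ⌀30, A = 706.8583 mm², y = 35 mm, Ī = 39760.78 mm⁴.
Hole 2 (subtracted): ⌀30, A = 706.8583 mm², y = 35 mm, Ī = 39760.78 mm⁴.
By symmetry the centroid is at mid-height, ȳ = 35 mm.
All pieces are centred on the horizontal centroidal axis, so I = ΣĪ (holes subtracted) = 7 637 978 mm⁴.

I_x ≈ 7.6380 × 10⁶ mm⁴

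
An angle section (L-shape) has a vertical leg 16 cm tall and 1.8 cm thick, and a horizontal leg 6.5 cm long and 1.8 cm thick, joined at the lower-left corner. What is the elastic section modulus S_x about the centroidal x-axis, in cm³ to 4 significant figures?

Break the section into simple shapes (no overlaps), measuring from the bottom-left corner of the bounding box.
Vertical leg: 1.8 × 16, A = 28.8 cm², y = 8 cm, Ī = 614.4 cm⁴.
Horizontal leg (remainder): 4.7 × 1.8, A = 8.46 cm², y = 0.9 cm, Ī = 2.2842 cm⁴.
Centroid: ȳ = ΣA·y / ΣA = 6.38792 cm.
Transfer each piece to the centroidal x-axis using Ī + A·d² with d = y − 6.38792:
  vertical leg: d = 1.61208 cm → contributes +689.245 cm⁴
  horizontal leg (remainder): d = -5.48792 cm → contributes +257.077 cm⁴
Total I = 946.322 cm⁴.
Extreme fibre distance c = 9.61208 cm; S = I/c = 98.4513 cm³.

S_x ≈ 98.45 cm³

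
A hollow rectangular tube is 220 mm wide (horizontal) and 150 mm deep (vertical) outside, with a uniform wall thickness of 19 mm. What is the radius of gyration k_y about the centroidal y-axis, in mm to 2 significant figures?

k_y ≈ 78 mm

Split into non-overlapping primitives; take the origin at the lower-left of the bounding box.
Outer rectangle: 220 × 150, A = 33 000 mm², x = 110 mm, Ī = 133 100 000 mm⁴.
Inner void (subtracted): 182 × 112, A = 20 384 mm², x = 110 mm, Ī = 56 266 635 mm⁴.
By symmetry the centroid is at mid-width, x̄ = 110 mm.
All pieces are centred on the centroidal y-axis, so I = ΣĪ (holes subtracted) = 76 833 365 mm⁴.
Radius of gyration: k = √(I/A) = √(76 833 365 / 12 616) = 78.04 mm.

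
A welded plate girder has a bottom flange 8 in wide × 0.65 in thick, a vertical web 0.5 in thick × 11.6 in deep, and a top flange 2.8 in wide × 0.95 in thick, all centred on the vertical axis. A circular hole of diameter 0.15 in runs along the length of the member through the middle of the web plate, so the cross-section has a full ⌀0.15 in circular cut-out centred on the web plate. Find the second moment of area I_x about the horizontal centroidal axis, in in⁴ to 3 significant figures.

I_x ≈ 348 in⁴

Treat the section as a set of non-overlapping primitives; coordinates are from the bounding-box lower-left.
Bottom plate: 8 × 0.65, A = 5.2 in², y = 0.325 in, Ī = 0.18308 in⁴.
Web plate: 0.5 × 11.6, A = 5.8 in², y = 6.45 in, Ī = 65.037 in⁴.
Top plate: 2.8 × 0.95, A = 2.66 in², y = 12.725 in, Ī = 0.20005 in⁴.
Hole (subtracted): ⌀0.15, A = 0.017671 in², y = 6.45 in, Ī = 0.00002485 in⁴.
Centroid: ȳ = ΣA·y / ΣA = 5.3389 in.
Transfer each piece to the horizontal centroidal axis using Ī + A·d² with d = y − 5.3389:
  bottom plate: d = -5.0139 in → contributes +130.9 in⁴
  web plate: d = 1.1111 in → contributes +72.198 in⁴
  top plate: d = 7.3861 in → contributes +145.32 in⁴
  hole: d = 1.1111 in → contributes −0.021842 in⁴
Total I = 348.4 in⁴.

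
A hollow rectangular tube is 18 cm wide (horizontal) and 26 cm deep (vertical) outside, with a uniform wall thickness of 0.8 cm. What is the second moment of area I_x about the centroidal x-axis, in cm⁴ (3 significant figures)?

Treat the section as a set of non-overlapping primitives; coordinates are from the bounding-box lower-left.
Outer rectangle: 18 × 26, A = 468 cm², y = 13 cm, Ī = 26 364 cm⁴.
Inner void (subtracted): 16.4 × 24.4, A = 400.16 cm², y = 13 cm, Ī = 19 853 cm⁴.
By symmetry the centroid is at mid-height, ȳ = 13 cm.
All pieces are centred on the centroidal x-axis, so I = ΣĪ (holes subtracted) = 6510.7 cm⁴.

I_x ≈ 6510 cm⁴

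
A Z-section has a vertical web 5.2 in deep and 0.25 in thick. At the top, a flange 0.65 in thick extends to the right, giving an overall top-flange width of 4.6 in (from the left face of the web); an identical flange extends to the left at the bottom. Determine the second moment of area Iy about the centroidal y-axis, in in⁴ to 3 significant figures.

Iy ≈ 38.8 in⁴

Split into non-overlapping primitives; take the origin at the lower-left of the bounding box.
Web: 0.25 × 5.2, A = 1.3 in², x = 4.475 in, Ī = 0.0067708 in⁴.
Top flange (beyond web): 4.35 × 0.65, A = 2.8275 in², x = 6.775 in, Ī = 4.4586 in⁴.
Bottom flange (beyond web): 4.35 × 0.65, A = 2.8275 in², x = 2.175 in, Ī = 4.4586 in⁴.
Centroid: x̄ = ΣA·x / ΣA = 4.475 in.
Transfer each piece to the centroidal y-axis using Ī + A·d² with d = x − 4.475:
  web: d = 0 in → contributes +0.0067708 in⁴
  top flange (beyond web): d = 2.3 in → contributes +19.416 in⁴
  bottom flange (beyond web): d = -2.3 in → contributes +19.416 in⁴
Total I = 38.839 in⁴.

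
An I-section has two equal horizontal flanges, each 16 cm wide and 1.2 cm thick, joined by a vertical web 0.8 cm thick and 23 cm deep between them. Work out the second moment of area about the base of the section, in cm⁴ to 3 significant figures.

I_base ≈ 1.56 × 10⁴ cm⁴

Treat the section as a set of non-overlapping primitives; coordinates are from the bounding-box lower-left.
Bottom flange: 16 × 1.2, A = 19.2 cm², y = 0.6 cm, Ī = 2.304 cm⁴.
Web: 0.8 × 23, A = 18.4 cm², y = 12.7 cm, Ī = 811.13 cm⁴.
Top flange: 16 × 1.2, A = 19.2 cm², y = 24.8 cm, Ī = 2.304 cm⁴.
Transfer each piece to the base of the section using Ī + A·d² with d = y − 0:
  bottom flange: d = 0.6 cm → contributes +9.216 cm⁴
  web: d = 12.7 cm → contributes +3778.9 cm⁴
  top flange: d = 24.8 cm → contributes +11 811 cm⁴
Total I = 15 599 cm⁴.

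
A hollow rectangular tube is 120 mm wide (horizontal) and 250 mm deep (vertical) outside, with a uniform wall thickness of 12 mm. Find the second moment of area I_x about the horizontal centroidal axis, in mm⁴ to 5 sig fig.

I_x ≈ 6.3905 × 10⁷ mm⁴

Split into non-overlapping primitives; take the origin at the lower-left of the bounding box.
Outer rectangle: 120 × 250, A = 30 000 mm², y = 125 mm, Ī = 156 250 000 mm⁴.
Inner void (subtracted): 96 × 226, A = 21 696 mm², y = 125 mm, Ī = 92 345 408 mm⁴.
By symmetry the centroid is at mid-height, ȳ = 125 mm.
All pieces are centred on the horizontal centroidal axis, so I = ΣĪ (holes subtracted) = 63 904 592 mm⁴.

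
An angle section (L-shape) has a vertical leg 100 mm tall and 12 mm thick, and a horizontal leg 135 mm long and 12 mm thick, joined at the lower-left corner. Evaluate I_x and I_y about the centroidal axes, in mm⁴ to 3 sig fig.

I_x ≈ 2.30 × 10⁶ mm⁴, I_y ≈ 4.89 × 10⁶ mm⁴

Split into non-overlapping primitives; take the origin at the lower-left of the bounding box.
Vertical leg: 12 × 100, A = 1 200 mm², y = 50 mm, Ī = 1 000 000 mm⁴.
Horizontal leg (remainder): 123 × 12, A = 1 476 mm², y = 6 mm, Ī = 17 712 mm⁴.
Centroid: ȳ = ΣA·y / ΣA = 25.731 mm.
Transfer each piece to the centroidal x-axis using Ī + A·d² with d = y − 25.731:
  vertical leg: d = 24.269 mm → contributes +1 706 785 mm⁴
  horizontal leg (remainder): d = -19.731 mm → contributes +592 334 mm⁴
Total I = 2 299 118 mm⁴.
For the y-axis: x̄ = 43.231 mm.
Repeating about the centroidal y-axis gives I_y = 4 890 973 mm⁴.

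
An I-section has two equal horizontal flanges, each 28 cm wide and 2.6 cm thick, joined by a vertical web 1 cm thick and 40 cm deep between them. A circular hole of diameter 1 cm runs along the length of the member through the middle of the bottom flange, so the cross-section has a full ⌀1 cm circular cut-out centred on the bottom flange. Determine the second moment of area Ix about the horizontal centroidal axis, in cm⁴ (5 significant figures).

Break the section into simple shapes (no overlaps), measuring from the bottom-left corner of the bounding box.
Bottom flange: 28 × 2.6, A = 72.8 cm², y = 1.3 cm, Ī = 41.01067 cm⁴.
Web: 1 × 40, A = 40 cm², y = 22.6 cm, Ī = 5333.333 cm⁴.
Top flange: 28 × 2.6, A = 72.8 cm², y = 43.9 cm, Ī = 41.01067 cm⁴.
Hole (subtracted): ⌀1, A = 0.7853982 cm², y = 1.3 cm, Ī = 0.04908739 cm⁴.
Centroid: ȳ = ΣA·y / ΣA = 22.69052 cm.
Transfer each piece to the horizontal centroidal axis using Ī + A·d² with d = y − 22.69052:
  bottom flange: d = -21.39052 cm → contributes +33350.96 cm⁴
  web: d = -0.09051764 cm → contributes +5333.661 cm⁴
  top flange: d = 21.20948 cm → contributes +32789.52 cm⁴
  hole: d = -21.39052 cm → contributes −359.4114 cm⁴
Total I = 71114.73 cm⁴.

Ix ≈ 7.1115 × 10⁴ cm⁴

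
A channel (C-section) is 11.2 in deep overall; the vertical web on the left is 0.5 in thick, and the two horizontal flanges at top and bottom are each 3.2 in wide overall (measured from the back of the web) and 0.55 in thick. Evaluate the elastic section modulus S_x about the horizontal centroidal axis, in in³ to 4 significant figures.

Decompose the section into non-overlapping parts with the origin at the bottom-left of its bounding rectangle.
Web: 0.5 × 11.2, A = 5.6 in², y = 5.6 in, Ī = 58.5387 in⁴.
Top flange (beyond web): 2.7 × 0.55, A = 1.485 in², y = 10.925 in, Ī = 0.0374344 in⁴.
Bottom flange (beyond web): 2.7 × 0.55, A = 1.485 in², y = 0.275 in, Ī = 0.0374344 in⁴.
By symmetry the centroid is at mid-height, ȳ = 5.6 in.
Transfer each piece to the horizontal centroidal axis using Ī + A·d² with d = y − 5.6:
  web: d = 0 in → contributes +58.5387 in⁴
  top flange (beyond web): d = 5.325 in → contributes +42.1455 in⁴
  bottom flange (beyond web): d = -5.325 in → contributes +42.1455 in⁴
Total I = 142.83 in⁴.
Extreme fibre distance c = 5.6 in; S = I/c = 25.5053 in³.

S_x ≈ 25.51 in³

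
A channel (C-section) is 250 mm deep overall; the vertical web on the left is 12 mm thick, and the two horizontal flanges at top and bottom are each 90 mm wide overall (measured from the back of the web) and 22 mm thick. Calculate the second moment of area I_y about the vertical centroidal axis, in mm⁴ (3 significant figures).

I_y ≈ 5.02 × 10⁶ mm⁴

Break the section into simple shapes (no overlaps), measuring from the bottom-left corner of the bounding box.
Web: 12 × 250, A = 3 000 mm², x = 6 mm, Ī = 36 000 mm⁴.
Top flange (beyond web): 78 × 22, A = 1 716 mm², x = 51 mm, Ī = 870 012 mm⁴.
Bottom flange (beyond web): 78 × 22, A = 1 716 mm², x = 51 mm, Ī = 870 012 mm⁴.
Centroid: x̄ = ΣA·x / ΣA = 30.011 mm.
Transfer each piece to the vertical centroidal axis using Ī + A·d² with d = x − 30.011:
  web: d = -24.011 mm → contributes +1 765 612 mm⁴
  top flange (beyond web): d = 20.989 mm → contributes +1 625 961 mm⁴
  bottom flange (beyond web): d = 20.989 mm → contributes +1 625 961 mm⁴
Total I = 5 017 535 mm⁴.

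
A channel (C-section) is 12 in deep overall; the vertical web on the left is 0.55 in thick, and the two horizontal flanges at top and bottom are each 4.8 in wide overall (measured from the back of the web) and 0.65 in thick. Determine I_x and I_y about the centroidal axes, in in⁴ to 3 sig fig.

I_x ≈ 257 in⁴, I_y ≈ 25.8 in⁴

Split into non-overlapping primitives; take the origin at the lower-left of the bounding box.
Web: 0.55 × 12, A = 6.6 in², y = 6 in, Ī = 79.2 in⁴.
Top flange (beyond web): 4.25 × 0.65, A = 2.7625 in², y = 11.675 in, Ī = 0.097263 in⁴.
Bottom flange (beyond web): 4.25 × 0.65, A = 2.7625 in², y = 0.325 in, Ī = 0.097263 in⁴.
By symmetry the centroid is at mid-height, ȳ = 6 in.
Transfer each piece to the centroidal x-axis using Ī + A·d² with d = y − 6:
  web: d = 0 in → contributes +79.2 in⁴
  top flange (beyond web): d = 5.675 in → contributes +89.065 in⁴
  bottom flange (beyond web): d = -5.675 in → contributes +89.065 in⁴
Total I = 257.33 in⁴.
For the y-axis: x̄ = 1.3686 in.
Repeating about the centroidal y-axis gives I_y = 25.805 in⁴.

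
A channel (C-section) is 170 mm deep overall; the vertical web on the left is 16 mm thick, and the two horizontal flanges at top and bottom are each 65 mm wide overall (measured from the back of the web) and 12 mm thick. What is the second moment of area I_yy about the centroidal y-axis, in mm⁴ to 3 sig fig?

Decompose the section into non-overlapping parts with the origin at the bottom-left of its bounding rectangle.
Web: 16 × 170, A = 2 720 mm², x = 8 mm, Ī = 58 027 mm⁴.
Top flange (beyond web): 49 × 12, A = 588 mm², x = 40.5 mm, Ī = 117 649 mm⁴.
Bottom flange (beyond web): 49 × 12, A = 588 mm², x = 40.5 mm, Ī = 117 649 mm⁴.
Centroid: x̄ = ΣA·x / ΣA = 17.81 mm.
Transfer each piece to the centroidal y-axis using Ī + A·d² with d = x − 17.81:
  web: d = -9.8101 mm → contributes +319 792 mm⁴
  top flange (beyond web): d = 22.69 mm → contributes +420 371 mm⁴
  bottom flange (beyond web): d = 22.69 mm → contributes +420 371 mm⁴
Total I = 1 160 534 mm⁴.

I_yy ≈ 1.16 × 10⁶ mm⁴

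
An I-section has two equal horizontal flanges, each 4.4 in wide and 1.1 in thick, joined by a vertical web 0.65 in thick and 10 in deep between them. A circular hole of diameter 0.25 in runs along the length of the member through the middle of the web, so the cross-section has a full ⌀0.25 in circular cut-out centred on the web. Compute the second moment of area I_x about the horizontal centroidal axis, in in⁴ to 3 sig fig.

I_x ≈ 353 in⁴

Decompose the section into non-overlapping parts with the origin at the bottom-left of its bounding rectangle.
Bottom flange: 4.4 × 1.1, A = 4.84 in², y = 0.55 in, Ī = 0.48803 in⁴.
Web: 0.65 × 10, A = 6.5 in², y = 6.1 in, Ī = 54.167 in⁴.
Top flange: 4.4 × 1.1, A = 4.84 in², y = 11.65 in, Ī = 0.48803 in⁴.
Hole (subtracted): ⌀0.25, A = 0.049087 in², y = 6.1 in, Ī = 0.00019175 in⁴.
By symmetry the centroid is at mid-height, ȳ = 6.1 in.
Transfer each piece to the horizontal centroidal axis using Ī + A·d² with d = y − 6.1:
  bottom flange: d = -5.55 in → contributes +149.57 in⁴
  web: d = 0 in → contributes +54.167 in⁴
  top flange: d = 5.55 in → contributes +149.57 in⁴
  hole: d = 0 in → contributes −0.00019175 in⁴
Total I = 353.31 in⁴.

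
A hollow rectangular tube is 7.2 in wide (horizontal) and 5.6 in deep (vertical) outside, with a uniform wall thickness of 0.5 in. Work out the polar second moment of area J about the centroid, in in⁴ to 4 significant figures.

J ≈ 137.9 in⁴

Treat the section as a set of non-overlapping primitives; coordinates are from the bounding-box lower-left.
Outer rectangle: 7.2 × 5.6, A = 40.32 in², y = 2.8 in, Ī = 105.37 in⁴.
Inner void (subtracted): 6.2 × 4.6, A = 28.52 in², y = 2.8 in, Ī = 50.2903 in⁴.
By symmetry the centroid is at mid-height, ȳ = 2.8 in.
All pieces are centred on the centroidal x-axis, so I = ΣĪ (holes subtracted) = 55.0793 in⁴.
Repeating about the centroidal y-axis gives I_y = 82.8233 in⁴.
Polar second moment: J = I_x + I_y = 137.903 in⁴.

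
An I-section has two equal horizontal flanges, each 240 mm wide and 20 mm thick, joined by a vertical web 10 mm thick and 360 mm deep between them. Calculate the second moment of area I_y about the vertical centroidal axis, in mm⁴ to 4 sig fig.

I_y ≈ 4.611 × 10⁷ mm⁴

Treat the section as a set of non-overlapping primitives; coordinates are from the bounding-box lower-left.
Bottom flange: 240 × 20, A = 4 800 mm², x = 120 mm, Ī = 23 040 000 mm⁴.
Web: 10 × 360, A = 3 600 mm², x = 120 mm, Ī = 30 000 mm⁴.
Top flange: 240 × 20, A = 4 800 mm², x = 120 mm, Ī = 23 040 000 mm⁴.
By symmetry the centroid is at mid-width, x̄ = 120 mm.
All pieces are centred on the vertical centroidal axis, so I = ΣĪ = 46 110 000 mm⁴.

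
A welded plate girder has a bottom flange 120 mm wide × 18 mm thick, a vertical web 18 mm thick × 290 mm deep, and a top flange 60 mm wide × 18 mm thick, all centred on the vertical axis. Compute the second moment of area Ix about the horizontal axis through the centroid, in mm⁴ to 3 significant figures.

Ix ≈ 1.10 × 10⁸ mm⁴

Decompose the section into non-overlapping parts with the origin at the bottom-left of its bounding rectangle.
Bottom plate: 120 × 18, A = 2 160 mm², y = 9 mm, Ī = 58 320 mm⁴.
Web plate: 18 × 290, A = 5 220 mm², y = 163 mm, Ī = 36 583 500 mm⁴.
Top plate: 60 × 18, A = 1 080 mm², y = 317 mm, Ī = 29 160 mm⁴.
Centroid: ȳ = ΣA·y / ΣA = 143.34 mm.
Transfer each piece to the horizontal axis through the centroid using Ī + A·d² with d = y − 143.34:
  bottom plate: d = -134.34 mm → contributes +39 040 596 mm⁴
  web plate: d = 19.66 mm → contributes +38 601 024 mm⁴
  top plate: d = 173.66 mm → contributes +32 599 420 mm⁴
Total I = 110 241 040 mm⁴.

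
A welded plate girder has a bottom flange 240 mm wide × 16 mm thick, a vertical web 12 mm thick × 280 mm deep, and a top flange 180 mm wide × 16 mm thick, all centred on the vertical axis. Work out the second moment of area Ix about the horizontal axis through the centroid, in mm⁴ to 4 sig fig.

Ix ≈ 1.673 × 10⁸ mm⁴

Decompose the section into non-overlapping parts with the origin at the bottom-left of its bounding rectangle.
Bottom plate: 240 × 16, A = 3 840 mm², y = 8 mm, Ī = 81 920 mm⁴.
Web plate: 12 × 280, A = 3 360 mm², y = 156 mm, Ī = 21 952 000 mm⁴.
Top plate: 180 × 16, A = 2 880 mm², y = 304 mm, Ī = 61 440 mm⁴.
Centroid: ȳ = ΣA·y / ΣA = 141.905 mm.
Transfer each piece to the horizontal axis through the centroid using Ī + A·d² with d = y − 141.905:
  bottom plate: d = -133.905 mm → contributes +68 934 983 mm⁴
  web plate: d = 14.0952 mm → contributes +22 619 550 mm⁴
  top plate: d = 162.095 mm → contributes +75 733 055 mm⁴
Total I = 167 287 589 mm⁴.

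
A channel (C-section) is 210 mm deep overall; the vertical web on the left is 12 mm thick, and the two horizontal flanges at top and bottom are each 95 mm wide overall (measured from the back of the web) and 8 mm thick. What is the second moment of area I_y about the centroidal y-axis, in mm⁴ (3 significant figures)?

I_y ≈ 2.75 × 10⁶ mm⁴

Split into non-overlapping primitives; take the origin at the lower-left of the bounding box.
Web: 12 × 210, A = 2 520 mm², x = 6 mm, Ī = 30 240 mm⁴.
Top flange (beyond web): 83 × 8, A = 664 mm², x = 53.5 mm, Ī = 381 191 mm⁴.
Bottom flange (beyond web): 83 × 8, A = 664 mm², x = 53.5 mm, Ī = 381 191 mm⁴.
Centroid: x̄ = ΣA·x / ΣA = 22.393 mm.
Transfer each piece to the centroidal y-axis using Ī + A·d² with d = x − 22.393:
  web: d = -16.393 mm → contributes +707 435 mm⁴
  top flange (beyond web): d = 31.107 mm → contributes +1 023 711 mm⁴
  bottom flange (beyond web): d = 31.107 mm → contributes +1 023 711 mm⁴
Total I = 2 754 857 mm⁴.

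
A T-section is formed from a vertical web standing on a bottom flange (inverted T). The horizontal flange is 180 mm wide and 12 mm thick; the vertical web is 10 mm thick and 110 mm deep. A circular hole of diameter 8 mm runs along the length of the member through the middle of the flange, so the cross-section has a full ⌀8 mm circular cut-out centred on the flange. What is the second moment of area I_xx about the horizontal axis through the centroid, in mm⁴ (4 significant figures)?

I_xx ≈ 3.825 × 10⁶ mm⁴

Break the section into simple shapes (no overlaps), measuring from the bottom-left corner of the bounding box.
Flange: 180 × 12, A = 2 160 mm², y = 6 mm, Ī = 25 920 mm⁴.
Web: 10 × 110, A = 1 100 mm², y = 67 mm, Ī = 1 109 167 mm⁴.
Hole (subtracted): ⌀8, A = 50.2655 mm², y = 6 mm, Ī = 201.062 mm⁴.
Centroid: ȳ = ΣA·y / ΣA = 26.9052 mm.
Transfer each piece to the horizontal axis through the centroid using Ī + A·d² with d = y − 26.9052:
  flange: d = -20.9052 mm → contributes +969 895 mm⁴
  web: d = 40.0948 mm → contributes +2 877 523 mm⁴
  hole: d = -20.9052 mm → contributes −22168.4 mm⁴
Total I = 3 825 250 mm⁴.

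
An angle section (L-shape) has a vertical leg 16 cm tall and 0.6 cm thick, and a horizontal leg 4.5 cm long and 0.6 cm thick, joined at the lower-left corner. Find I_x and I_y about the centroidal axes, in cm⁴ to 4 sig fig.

I_x ≈ 316.4 cm⁴, I_y ≈ 12.78 cm⁴

Decompose the section into non-overlapping parts with the origin at the bottom-left of its bounding rectangle.
Vertical leg: 0.6 × 16, A = 9.6 cm², y = 8 cm, Ī = 204.8 cm⁴.
Horizontal leg (remainder): 3.9 × 0.6, A = 2.34 cm², y = 0.3 cm, Ī = 0.0702 cm⁴.
Centroid: ȳ = ΣA·y / ΣA = 6.49095 cm.
Transfer each piece to the centroidal x-axis using Ī + A·d² with d = y − 6.49095:
  vertical leg: d = 1.50905 cm → contributes +226.661 cm⁴
  horizontal leg (remainder): d = -6.19095 cm → contributes +89.7575 cm⁴
Total I = 316.419 cm⁴.
For the y-axis: x̄ = 0.740955 cm.
Repeating about the centroidal y-axis gives I_y = 12.7786 cm⁴.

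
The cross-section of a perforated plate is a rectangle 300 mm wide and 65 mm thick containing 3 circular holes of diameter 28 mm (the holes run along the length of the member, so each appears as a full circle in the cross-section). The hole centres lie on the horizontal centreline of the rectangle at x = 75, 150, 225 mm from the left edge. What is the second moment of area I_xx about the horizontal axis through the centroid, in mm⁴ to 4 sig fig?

I_xx ≈ 6.775 × 10⁶ mm⁴

Decompose the section into non-overlapping parts with the origin at the bottom-left of its bounding rectangle.
Plate: 300 × 65, A = 19 500 mm², y = 32.5 mm, Ī = 6 865 625 mm⁴.
Hole 1 (subtracted): ⌀28, A = 615.752 mm², y = 32.5 mm, Ī = 30171.9 mm⁴.
Hole 2 (subtracted): ⌀28, A = 615.752 mm², y = 32.5 mm, Ī = 30171.9 mm⁴.
Hole 3 (subtracted): ⌀28, A = 615.752 mm², y = 32.5 mm, Ī = 30171.9 mm⁴.
By symmetry the centroid is at mid-height, ȳ = 32.5 mm.
All pieces are centred on the horizontal axis through the centroid, so I = ΣĪ (holes subtracted) = 6 775 109 mm⁴.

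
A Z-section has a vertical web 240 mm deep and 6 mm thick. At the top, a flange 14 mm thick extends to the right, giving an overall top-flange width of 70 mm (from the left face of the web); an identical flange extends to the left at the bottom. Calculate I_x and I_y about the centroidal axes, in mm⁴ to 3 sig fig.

Treat the section as a set of non-overlapping primitives; coordinates are from the bounding-box lower-left.
Web: 6 × 240, A = 1 440 mm², y = 120 mm, Ī = 6 912 000 mm⁴.
Top flange (beyond web): 64 × 14, A = 896 mm², y = 233 mm, Ī = 14 635 mm⁴.
Bottom flange (beyond web): 64 × 14, A = 896 mm², y = 7 mm, Ī = 14 635 mm⁴.
Centroid: ȳ = ΣA·y / ΣA = 120 mm.
Transfer each piece to the centroidal x-axis using Ī + A·d² with d = y − 120:
  web: d = 0 mm → contributes +6 912 000 mm⁴
  top flange (beyond web): d = 113 mm → contributes +11 455 659 mm⁴
  bottom flange (beyond web): d = -113 mm → contributes +11 455 659 mm⁴
Total I = 29 823 317 mm⁴.
For the y-axis: x̄ = 67 mm.
Repeating about the centroidal y-axis gives I_y = 2 811 189 mm⁴.

I_x ≈ 2.98 × 10⁷ mm⁴, I_y ≈ 2.81 × 10⁶ mm⁴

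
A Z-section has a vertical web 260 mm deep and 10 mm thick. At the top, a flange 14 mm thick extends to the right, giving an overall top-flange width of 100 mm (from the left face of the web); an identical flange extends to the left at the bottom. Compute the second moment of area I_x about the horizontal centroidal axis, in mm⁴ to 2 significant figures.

I_x ≈ 5.3 × 10⁷ mm⁴

Split into non-overlapping primitives; take the origin at the lower-left of the bounding box.
Web: 10 × 260, A = 2 600 mm², y = 130 mm, Ī = 14 646 667 mm⁴.
Top flange (beyond web): 90 × 14, A = 1 260 mm², y = 253 mm, Ī = 20 580 mm⁴.
Bottom flange (beyond web): 90 × 14, A = 1 260 mm², y = 7 mm, Ī = 20 580 mm⁴.
Centroid: ȳ = ΣA·y / ΣA = 130 mm.
Transfer each piece to the horizontal centroidal axis using Ī + A·d² with d = y − 130:
  web: d = 0 mm → contributes +14 646 667 mm⁴
  top flange (beyond web): d = 123 mm → contributes +19 083 120 mm⁴
  bottom flange (beyond web): d = -123 mm → contributes +19 083 120 mm⁴
Total I = 52 812 907 mm⁴.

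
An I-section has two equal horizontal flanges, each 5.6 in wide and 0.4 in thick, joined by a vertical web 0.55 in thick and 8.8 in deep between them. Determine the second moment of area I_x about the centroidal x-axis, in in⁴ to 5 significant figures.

I_x ≈ 126.09 in⁴

Decompose the section into non-overlapping parts with the origin at the bottom-left of its bounding rectangle.
Bottom flange: 5.6 × 0.4, A = 2.24 in², y = 0.2 in, Ī = 0.02986667 in⁴.
Web: 0.55 × 8.8, A = 4.84 in², y = 4.8 in, Ī = 31.23413 in⁴.
Top flange: 5.6 × 0.4, A = 2.24 in², y = 9.4 in, Ī = 0.02986667 in⁴.
By symmetry the centroid is at mid-height, ȳ = 4.8 in.
Transfer each piece to the centroidal x-axis using Ī + A·d² with d = y − 4.8:
  bottom flange: d = -4.6 in → contributes +47.42827 in⁴
  web: d = 0 in → contributes +31.23413 in⁴
  top flange: d = 4.6 in → contributes +47.42827 in⁴
Total I = 126.0907 in⁴.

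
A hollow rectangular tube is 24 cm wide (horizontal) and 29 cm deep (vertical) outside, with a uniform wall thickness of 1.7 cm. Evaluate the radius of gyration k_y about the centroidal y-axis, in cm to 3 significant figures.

Split into non-overlapping primitives; take the origin at the lower-left of the bounding box.
Outer rectangle: 24 × 29, A = 696 cm², x = 12 cm, Ī = 33 408 cm⁴.
Inner void (subtracted): 20.6 × 25.6, A = 527.36 cm², x = 12 cm, Ī = 18 649 cm⁴.
By symmetry the centroid is at mid-width, x̄ = 12 cm.
All pieces are centred on the centroidal y-axis, so I = ΣĪ (holes subtracted) = 14 759 cm⁴.
Radius of gyration: k = √(I/A) = √(14 759 / 168.64) = 9.355 cm.

k_y ≈ 9.36 cm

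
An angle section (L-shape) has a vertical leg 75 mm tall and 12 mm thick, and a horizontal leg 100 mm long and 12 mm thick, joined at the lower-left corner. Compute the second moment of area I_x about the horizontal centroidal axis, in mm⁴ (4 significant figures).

I_x ≈ 9.167 × 10⁵ mm⁴

Decompose the section into non-overlapping parts with the origin at the bottom-left of its bounding rectangle.
Vertical leg: 12 × 75, A = 900 mm², y = 37.5 mm, Ī = 421 875 mm⁴.
Horizontal leg (remainder): 88 × 12, A = 1 056 mm², y = 6 mm, Ī = 12 672 mm⁴.
Centroid: ȳ = ΣA·y / ΣA = 20.4939 mm.
Transfer each piece to the horizontal centroidal axis using Ī + A·d² with d = y − 20.4939:
  vertical leg: d = 17.0061 mm → contributes +682 163 mm⁴
  horizontal leg (remainder): d = -14.4939 mm → contributes +234 508 mm⁴
Total I = 916 671 mm⁴.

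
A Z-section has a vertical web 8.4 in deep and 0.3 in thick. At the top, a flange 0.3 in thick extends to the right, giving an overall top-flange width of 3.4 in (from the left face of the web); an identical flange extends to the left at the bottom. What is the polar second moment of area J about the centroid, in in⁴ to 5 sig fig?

Treat the section as a set of non-overlapping primitives; coordinates are from the bounding-box lower-left.
Web: 0.3 × 8.4, A = 2.52 in², y = 4.2 in, Ī = 14.8176 in⁴.
Top flange (beyond web): 3.1 × 0.3, A = 0.93 in², y = 8.25 in, Ī = 0.006975 in⁴.
Bottom flange (beyond web): 3.1 × 0.3, A = 0.93 in², y = 0.15 in, Ī = 0.006975 in⁴.
Centroid: ȳ = ΣA·y / ΣA = 4.2 in.
Transfer each piece to the centroidal x-axis using Ī + A·d² with d = y − 4.2:
  web: d = 0 in → contributes +14.8176 in⁴
  top flange (beyond web): d = 4.05 in → contributes +15.2613 in⁴
  bottom flange (beyond web): d = -4.05 in → contributes +15.2613 in⁴
Total I = 45.3402 in⁴.
For the y-axis: x̄ = 3.25 in.
Repeating about the centroidal y-axis gives I_y = 6.88385 in⁴.
Polar second moment: J = I_x + I_y = 52.22405 in⁴.

J ≈ 52.224 in⁴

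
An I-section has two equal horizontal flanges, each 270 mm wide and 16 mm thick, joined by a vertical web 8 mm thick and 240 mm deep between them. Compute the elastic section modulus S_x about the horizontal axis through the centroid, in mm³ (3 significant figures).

S_x ≈ 1.11 × 10⁶ mm³

Decompose the section into non-overlapping parts with the origin at the bottom-left of its bounding rectangle.
Bottom flange: 270 × 16, A = 4 320 mm², y = 8 mm, Ī = 92 160 mm⁴.
Web: 8 × 240, A = 1 920 mm², y = 136 mm, Ī = 9 216 000 mm⁴.
Top flange: 270 × 16, A = 4 320 mm², y = 264 mm, Ī = 92 160 mm⁴.
By symmetry the centroid is at mid-height, ȳ = 136 mm.
Transfer each piece to the horizontal axis through the centroid using Ī + A·d² with d = y − 136:
  bottom flange: d = -128 mm → contributes +70 871 040 mm⁴
  web: d = 0 mm → contributes +9 216 000 mm⁴
  top flange: d = 128 mm → contributes +70 871 040 mm⁴
Total I = 150 958 080 mm⁴.
Extreme fibre distance c = 136 mm; S = I/c = 1 109 986 mm³.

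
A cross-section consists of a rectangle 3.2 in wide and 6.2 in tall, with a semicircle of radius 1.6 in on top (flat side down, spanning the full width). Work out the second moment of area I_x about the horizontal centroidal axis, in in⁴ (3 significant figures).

Break the section into simple shapes (no overlaps), measuring from the bottom-left corner of the bounding box.
Rectangular body: 3.2 × 6.2, A = 19.84 in², y = 3.1 in, Ī = 63.554 in⁴.
Semicircular cap: semicircle r = 1.6, A = 4.0212 in², y = 6.8791 in, Ī = 0.7193 in⁴.
Centroid: ȳ = ΣA·y / ΣA = 3.7369 in.
Transfer each piece to the horizontal centroidal axis using Ī + A·d² with d = y − 3.7369:
  rectangular body: d = -0.63687 in → contributes +71.601 in⁴
  semicircular cap: d = 3.1422 in → contributes +40.422 in⁴
Total I = 112.02 in⁴.

I_x ≈ 112 in⁴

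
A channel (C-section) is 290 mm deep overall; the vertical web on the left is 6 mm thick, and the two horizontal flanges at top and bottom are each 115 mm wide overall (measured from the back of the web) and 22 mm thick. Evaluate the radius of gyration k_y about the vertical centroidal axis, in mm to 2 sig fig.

Split into non-overlapping primitives; take the origin at the lower-left of the bounding box.
Web: 6 × 290, A = 1 740 mm², x = 3 mm, Ī = 5 220 mm⁴.
Top flange (beyond web): 109 × 22, A = 2 398 mm², x = 60.5 mm, Ī = 2 374 220 mm⁴.
Bottom flange (beyond web): 109 × 22, A = 2 398 mm², x = 60.5 mm, Ī = 2 374 220 mm⁴.
Centroid: x̄ = ΣA·x / ΣA = 45.19 mm.
Transfer each piece to the vertical centroidal axis using Ī + A·d² with d = x − 45.19:
  web: d = -42.19 mm → contributes +3 102 776 mm⁴
  top flange (beyond web): d = 15.31 mm → contributes +2 936 120 mm⁴
  bottom flange (beyond web): d = 15.31 mm → contributes +2 936 120 mm⁴
Total I = 8 975 017 mm⁴.
Radius of gyration: k = √(I/A) = √(8 975 017 / 6 536) = 37.06 mm.

k_y ≈ 37 mm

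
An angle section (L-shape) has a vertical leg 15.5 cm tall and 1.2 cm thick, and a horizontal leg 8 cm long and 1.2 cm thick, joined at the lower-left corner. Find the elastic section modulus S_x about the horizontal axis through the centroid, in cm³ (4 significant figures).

Break the section into simple shapes (no overlaps), measuring from the bottom-left corner of the bounding box.
Vertical leg: 1.2 × 15.5, A = 18.6 cm², y = 7.75 cm, Ī = 372.388 cm⁴.
Horizontal leg (remainder): 6.8 × 1.2, A = 8.16 cm², y = 0.6 cm, Ī = 0.9792 cm⁴.
Centroid: ȳ = ΣA·y / ΣA = 5.56973 cm.
Transfer each piece to the horizontal axis through the centroid using Ī + A·d² with d = y − 5.56973:
  vertical leg: d = 2.18027 cm → contributes +460.804 cm⁴
  horizontal leg (remainder): d = -4.96973 cm → contributes +202.517 cm⁴
Total I = 663.321 cm⁴.
Extreme fibre distance c = 9.93027 cm; S = I/c = 66.7979 cm³.

S_x ≈ 66.80 cm³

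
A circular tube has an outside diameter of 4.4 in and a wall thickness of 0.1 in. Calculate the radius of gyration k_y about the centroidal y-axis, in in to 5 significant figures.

Break the section into simple shapes (no overlaps), measuring from the bottom-left corner of the bounding box.
Outer circle: ⌀4.4, A = 15.20531 in², x = 2.2 in, Ī = 18.39842 in⁴.
Bore (subtracted): ⌀4.2, A = 13.85442 in², x = 2.2 in, Ī = 15.2745 in⁴.
By symmetry the centroid is at mid-width, x̄ = 2.2 in.
All pieces are centred on the centroidal y-axis, so I = ΣĪ (holes subtracted) = 3.123921 in⁴.
Radius of gyration: k = √(I/A) = √(3.123921 / 1.350885) = 1.520691 in.

k_y ≈ 1.5207 in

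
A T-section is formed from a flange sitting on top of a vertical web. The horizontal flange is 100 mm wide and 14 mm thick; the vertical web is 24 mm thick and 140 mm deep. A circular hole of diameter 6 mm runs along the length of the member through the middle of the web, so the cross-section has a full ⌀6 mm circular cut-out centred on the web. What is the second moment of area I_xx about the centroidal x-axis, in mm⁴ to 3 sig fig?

I_xx ≈ 1.14 × 10⁷ mm⁴

Treat the section as a set of non-overlapping primitives; coordinates are from the bounding-box lower-left.
Flange: 100 × 14, A = 1 400 mm², y = 147 mm, Ī = 22 867 mm⁴.
Web: 24 × 140, A = 3 360 mm², y = 70 mm, Ī = 5 488 000 mm⁴.
Hole (subtracted): ⌀6, A = 28.274 mm², y = 70 mm, Ī = 63.617 mm⁴.
Centroid: ȳ = ΣA·y / ΣA = 92.782 mm.
Transfer each piece to the centroidal x-axis using Ī + A·d² with d = y − 92.782:
  flange: d = 54.218 mm → contributes +4 138 236 mm⁴
  web: d = -22.782 mm → contributes +7 231 965 mm⁴
  hole: d = -22.782 mm → contributes −14 739 mm⁴
Total I = 11 355 462 mm⁴.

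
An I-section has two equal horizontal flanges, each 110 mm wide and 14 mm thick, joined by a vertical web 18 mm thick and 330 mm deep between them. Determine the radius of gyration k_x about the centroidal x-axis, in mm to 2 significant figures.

k_x ≈ 130 mm

Split into non-overlapping primitives; take the origin at the lower-left of the bounding box.
Bottom flange: 110 × 14, A = 1 540 mm², y = 7 mm, Ī = 25 153 mm⁴.
Web: 18 × 330, A = 5 940 mm², y = 179 mm, Ī = 53 905 500 mm⁴.
Top flange: 110 × 14, A = 1 540 mm², y = 351 mm, Ī = 25 153 mm⁴.
By symmetry the centroid is at mid-height, ȳ = 179 mm.
Transfer each piece to the centroidal x-axis using Ī + A·d² with d = y − 179:
  bottom flange: d = -172 mm → contributes +45 584 513 mm⁴
  web: d = 0 mm → contributes +53 905 500 mm⁴
  top flange: d = 172 mm → contributes +45 584 513 mm⁴
Total I = 145 074 527 mm⁴.
Radius of gyration: k = √(I/A) = √(145 074 527 / 9 020) = 126.8 mm.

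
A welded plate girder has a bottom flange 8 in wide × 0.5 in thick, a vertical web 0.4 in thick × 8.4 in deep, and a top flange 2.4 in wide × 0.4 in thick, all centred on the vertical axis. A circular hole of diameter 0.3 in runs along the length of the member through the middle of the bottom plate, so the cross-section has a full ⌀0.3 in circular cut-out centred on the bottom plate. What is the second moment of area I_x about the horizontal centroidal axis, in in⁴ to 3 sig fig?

Split into non-overlapping primitives; take the origin at the lower-left of the bounding box.
Bottom plate: 8 × 0.5, A = 4 in², y = 0.25 in, Ī = 0.083333 in⁴.
Web plate: 0.4 × 8.4, A = 3.36 in², y = 4.7 in, Ī = 19.757 in⁴.
Top plate: 2.4 × 0.4, A = 0.96 in², y = 9.1 in, Ī = 0.0128 in⁴.
Hole (subtracted): ⌀0.3, A = 0.070686 in², y = 0.25 in, Ī = 0.00039761 in⁴.
Centroid: ȳ = ΣA·y / ΣA = 3.0924 in.
Transfer each piece to the horizontal centroidal axis using Ī + A·d² with d = y − 3.0924:
  bottom plate: d = -2.8424 in → contributes +32.401 in⁴
  web plate: d = 1.6076 in → contributes +28.44 in⁴
  top plate: d = 6.0076 in → contributes +34.66 in⁴
  hole: d = -2.8424 in → contributes −0.57149 in⁴
Total I = 94.93 in⁴.

I_x ≈ 94.9 in⁴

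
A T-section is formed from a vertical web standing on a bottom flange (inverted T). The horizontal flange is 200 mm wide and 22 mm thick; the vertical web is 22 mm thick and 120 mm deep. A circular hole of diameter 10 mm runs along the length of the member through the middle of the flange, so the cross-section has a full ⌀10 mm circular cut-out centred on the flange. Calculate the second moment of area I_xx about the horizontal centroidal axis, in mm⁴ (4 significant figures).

Decompose the section into non-overlapping parts with the origin at the bottom-left of its bounding rectangle.
Flange: 200 × 22, A = 4 400 mm², y = 11 mm, Ī = 177 467 mm⁴.
Web: 22 × 120, A = 2 640 mm², y = 82 mm, Ī = 3 168 000 mm⁴.
Hole (subtracted): ⌀10, A = 78.5398 mm², y = 11 mm, Ī = 490.874 mm⁴.
Centroid: ȳ = ΣA·y / ΣA = 37.9254 mm.
Transfer each piece to the horizontal centroidal axis using Ī + A·d² with d = y − 37.9254:
  flange: d = -26.9254 mm → contributes +3 367 363 mm⁴
  web: d = 44.0746 mm → contributes +8 296 389 mm⁴
  hole: d = -26.9254 mm → contributes −57430.4 mm⁴
Total I = 11 606 322 mm⁴.

I_xx ≈ 1.161 × 10⁷ mm⁴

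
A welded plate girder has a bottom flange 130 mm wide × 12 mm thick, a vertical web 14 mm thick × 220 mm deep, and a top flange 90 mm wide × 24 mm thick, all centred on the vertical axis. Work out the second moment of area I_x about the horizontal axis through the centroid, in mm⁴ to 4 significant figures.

I_x ≈ 6.468 × 10⁷ mm⁴

Split into non-overlapping primitives; take the origin at the lower-left of the bounding box.
Bottom plate: 130 × 12, A = 1 560 mm², y = 6 mm, Ī = 18 720 mm⁴.
Web plate: 14 × 220, A = 3 080 mm², y = 122 mm, Ī = 12 422 667 mm⁴.
Top plate: 90 × 24, A = 2 160 mm², y = 244 mm, Ī = 103 680 mm⁴.
Centroid: ȳ = ΣA·y / ΣA = 134.141 mm.
Transfer each piece to the horizontal axis through the centroid using Ī + A·d² with d = y − 134.141:
  bottom plate: d = -128.141 mm → contributes +25 634 171 mm⁴
  web plate: d = -12.1412 mm → contributes +12 876 684 mm⁴
  top plate: d = 109.859 mm → contributes +26 172 636 mm⁴
Total I = 64 683 491 mm⁴.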